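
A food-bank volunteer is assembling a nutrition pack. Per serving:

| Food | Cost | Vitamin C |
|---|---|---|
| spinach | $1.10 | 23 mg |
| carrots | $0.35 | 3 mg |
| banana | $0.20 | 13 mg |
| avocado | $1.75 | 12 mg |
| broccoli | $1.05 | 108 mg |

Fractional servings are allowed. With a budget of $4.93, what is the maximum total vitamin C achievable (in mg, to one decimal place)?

507.1 mg

Vitamin C per dollar: broccoli 102.9, banana 65, spinach 20.91, carrots 8.571, avocado 6.857.
With no serving limits, spend the whole cost allowance on broccoli: $4.93 / $1.05 × 108 mg = 507.1 mg.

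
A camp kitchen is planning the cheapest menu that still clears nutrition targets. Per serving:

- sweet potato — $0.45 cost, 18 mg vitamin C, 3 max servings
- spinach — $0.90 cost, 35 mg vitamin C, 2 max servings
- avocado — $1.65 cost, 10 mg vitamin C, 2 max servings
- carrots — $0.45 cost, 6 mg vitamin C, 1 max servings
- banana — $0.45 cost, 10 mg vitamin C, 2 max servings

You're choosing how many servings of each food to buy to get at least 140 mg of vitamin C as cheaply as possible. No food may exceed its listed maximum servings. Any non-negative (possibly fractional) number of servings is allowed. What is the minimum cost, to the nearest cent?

Cost per mg of vitamin C: sweet potato $0.0250, spinach $0.0257, banana $0.0450, carrots $0.0750, avocado $0.1650.
Take 3 servings of sweet potato: +54.0 mg vitamin C for $1.35 (total $1.35, still need 86.0 mg).
Take 2 servings of spinach: +70.0 mg vitamin C for $1.80 (total $3.15, still need 16.0 mg).
Take 1.6 servings of banana: +16.0 mg vitamin C for $0.72 (total $3.87, still need 0.0 mg).
Filling from the cheapest source first is optimal under one linear minimum: $3.87.

$3.87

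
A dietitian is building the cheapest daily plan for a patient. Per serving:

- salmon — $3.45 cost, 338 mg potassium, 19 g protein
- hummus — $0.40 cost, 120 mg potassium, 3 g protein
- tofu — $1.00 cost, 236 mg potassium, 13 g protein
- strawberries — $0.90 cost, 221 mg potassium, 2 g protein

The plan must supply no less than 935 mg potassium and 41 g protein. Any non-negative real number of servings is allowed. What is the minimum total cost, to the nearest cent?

$3.65

Compare the cost at each extreme point of the feasible region.
salmon only: max(935/338, 41/19) = 2.766 servings → $9.54.
hummus only: max(935/120, 41/3) = 13.67 servings → $5.47.
tofu only: max(935/236, 41/13) = 3.962 servings → $3.96.
strawberries only: max(935/221, 41/2) = 20.5 servings → $18.45.
salmon + hummus with both tight: 1.671 servings and 3.086 servings → $7.00.
salmon + tofu: intersection lies outside the first quadrant.
salmon + strawberries with both tight: 2.041 servings and 1.109 servings → $8.04.
hummus + tofu with both tight: 2.91 servings and 2.482 servings → $3.65.
hummus + strawberries with both targets exact would need a negative amount; discard.
tofu + strawberries with both tight: 2.995 servings and 1.032 servings → $3.92.
So the least-cost plan costs $3.65.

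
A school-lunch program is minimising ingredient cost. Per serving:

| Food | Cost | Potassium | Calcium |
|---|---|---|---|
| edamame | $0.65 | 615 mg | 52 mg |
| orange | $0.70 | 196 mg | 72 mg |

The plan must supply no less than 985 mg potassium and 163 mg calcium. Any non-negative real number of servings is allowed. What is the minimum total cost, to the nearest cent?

$1.75

With two linear requirements the optimum uses one or two foods; enumerate the corners.
edamame only: max(985/615, 163/52) = 3.135 servings → $2.04.
orange only: max(985/196, 163/72) = 5.026 servings → $3.52.
edamame + orange with both tight: 1.143 servings and 1.438 servings → $1.75.
The minimum over all feasible corners is $1.75.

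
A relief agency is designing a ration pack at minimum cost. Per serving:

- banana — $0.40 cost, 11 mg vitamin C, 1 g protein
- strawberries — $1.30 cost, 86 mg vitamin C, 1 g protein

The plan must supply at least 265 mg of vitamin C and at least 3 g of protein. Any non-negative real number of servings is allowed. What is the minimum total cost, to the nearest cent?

$4.01

Minimising a linear cost over {vitamin C ≥ 265, protein ≥ 3, servings ≥ 0} — the optimum is at a vertex, using one or two foods.
banana only: max(265/11, 3/1) = 24.09 servings → $9.64.
strawberries only: max(265/86, 3/1) = 3.081 servings → $4.01.
banana + strawberries: intersection lies outside the first quadrant.
The minimum over all feasible corners is $4.01.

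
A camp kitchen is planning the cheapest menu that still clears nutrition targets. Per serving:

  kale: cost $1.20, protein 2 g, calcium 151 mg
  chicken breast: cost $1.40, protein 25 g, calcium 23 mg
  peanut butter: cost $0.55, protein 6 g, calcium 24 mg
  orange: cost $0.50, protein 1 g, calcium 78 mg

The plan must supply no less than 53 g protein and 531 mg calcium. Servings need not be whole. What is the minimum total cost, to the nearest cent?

At the optimum either one food covers both requirements or two foods hit both targets exactly; no other combination can be cheaper.
kale only: max(53/2, 531/151) = 26.5 servings → $31.80.
chicken breast only: max(53/25, 531/23) = 23.09 servings → $32.32.
peanut butter only: max(53/6, 531/24) = 22.12 servings → $12.17.
orange only: max(53/1, 531/78) = 53 servings → $26.50.
kale + chicken breast with both tight: 3.233 servings and 1.861 servings → $6.49.
kale + peanut butter with both tight: 2.231 servings and 8.09 servings → $7.13.
kale + orange: intersection lies outside the first quadrant.
chicken breast + peanut butter: intersection lies outside the first quadrant.
chicken breast + orange with both tight: 1.87 servings and 6.256 servings → $5.75.
peanut butter + orange with both tight: 8.115 servings and 4.311 servings → $6.62.
Cheapest feasible corner: $5.75.

$5.75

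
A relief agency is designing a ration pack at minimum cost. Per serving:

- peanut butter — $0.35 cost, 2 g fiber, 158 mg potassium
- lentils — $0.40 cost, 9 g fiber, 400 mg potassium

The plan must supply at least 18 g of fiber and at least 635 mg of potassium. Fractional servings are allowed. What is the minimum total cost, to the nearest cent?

$0.80

peanut butter only: max(18/2, 635/158) = 9 servings → $3.15.
lentils only: max(18/9, 635/400) = 2 servings → $0.80.
peanut butter + lentils: the both-tight solution has a negative serving — not a feasible corner.
The minimum over all feasible corners is $0.80.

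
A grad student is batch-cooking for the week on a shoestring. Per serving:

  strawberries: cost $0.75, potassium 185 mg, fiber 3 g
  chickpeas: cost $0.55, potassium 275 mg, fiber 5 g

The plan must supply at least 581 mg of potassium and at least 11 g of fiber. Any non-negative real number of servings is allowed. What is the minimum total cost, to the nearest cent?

$1.21

strawberries only: max(581/185, 11/3) = 3.667 servings → $2.75.
chickpeas only: max(581/275, 11/5) = 2.2 servings → $1.21.
strawberries + chickpeas: the both-tight solution has a negative serving — not a feasible corner.
So the least-cost plan costs $1.21.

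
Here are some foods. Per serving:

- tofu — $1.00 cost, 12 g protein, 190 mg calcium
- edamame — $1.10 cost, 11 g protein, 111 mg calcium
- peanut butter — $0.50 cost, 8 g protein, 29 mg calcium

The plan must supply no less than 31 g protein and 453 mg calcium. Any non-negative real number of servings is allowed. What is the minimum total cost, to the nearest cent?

tofu only: max(31/12, 453/190) = 2.583 servings → $2.58.
edamame only: max(31/11, 453/111) = 4.081 servings → $4.49.
peanut butter only: max(31/8, 453/29) = 15.62 servings → $7.81.
tofu + edamame with both tight: 2.034 servings and 0.5989 servings → $2.69.
tofu + peanut butter with both tight: 2.325 servings and 0.3874 servings → $2.52.
edamame + peanut butter: the both-tight solution has a negative serving — not a feasible corner.
The minimum over all feasible corners is $2.52.

$2.52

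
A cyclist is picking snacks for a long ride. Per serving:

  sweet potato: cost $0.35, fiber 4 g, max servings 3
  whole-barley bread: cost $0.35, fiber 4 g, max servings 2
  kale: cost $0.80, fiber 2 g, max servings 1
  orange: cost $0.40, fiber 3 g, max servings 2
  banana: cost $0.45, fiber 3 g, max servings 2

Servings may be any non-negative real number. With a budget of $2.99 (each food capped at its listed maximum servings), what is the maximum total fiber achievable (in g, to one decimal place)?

Fiber per dollar: sweet potato 11.43, whole-barley bread 11.43, orange 7.5, banana 6.667, kale 2.5.
Take 3 servings of sweet potato: spends $1.05, +12.0 g fiber (running total 12.0 g).
Take 2 servings of whole-barley bread: spends $0.70, +8.0 g fiber (running total 20.0 g).
Take 2 servings of orange: spends $0.80, +6.0 g fiber (running total 26.0 g).
Take 0.9778 servings of banana: spends $0.44, +2.9 g fiber (running total 28.9 g).
Greedy by best ratio exhausts the cost allowance optimally: 28.9 g.

28.9 g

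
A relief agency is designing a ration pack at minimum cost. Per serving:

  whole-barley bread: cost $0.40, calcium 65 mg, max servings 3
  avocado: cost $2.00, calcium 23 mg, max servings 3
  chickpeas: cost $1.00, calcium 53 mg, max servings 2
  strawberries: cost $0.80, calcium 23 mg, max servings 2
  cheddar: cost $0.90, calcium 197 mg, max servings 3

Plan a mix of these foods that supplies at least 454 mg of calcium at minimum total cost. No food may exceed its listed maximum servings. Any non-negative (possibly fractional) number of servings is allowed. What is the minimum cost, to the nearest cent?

$2.07

Cost per mg of calcium: cheddar $0.0046, whole-barley bread $0.0062, chickpeas $0.0189, strawberries $0.0348, avocado $0.0870.
Take 2.305 servings of cheddar: +454.0 mg calcium for $2.07 (total $2.07, still need 0.0 mg).
Greedy by cheapest-per-mg is optimal for a single linear constraint, so the minimum cost is $2.07.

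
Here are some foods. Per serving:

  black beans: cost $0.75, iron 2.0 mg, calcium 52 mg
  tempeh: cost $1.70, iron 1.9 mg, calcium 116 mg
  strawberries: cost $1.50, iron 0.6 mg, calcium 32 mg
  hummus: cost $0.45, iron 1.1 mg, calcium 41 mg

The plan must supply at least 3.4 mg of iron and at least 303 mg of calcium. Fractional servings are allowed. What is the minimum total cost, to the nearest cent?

$3.33

A basic optimal solution has at most two foods positive. Try each food alone and each pair with both targets met exactly.
black beans only: max(3.4/2.0, 303/52) = 5.827 servings → $4.37.
tempeh only: max(3.4/1.9, 303/116) = 2.612 servings → $4.44.
strawberries only: max(3.4/0.6, 303/32) = 9.469 servings → $14.20.
hummus only: max(3.4/1.1, 303/41) = 7.39 servings → $3.33.
black beans + tempeh with both targets exact would need a negative amount; discard.
black beans + strawberries with both targets exact would need a negative amount; discard.
black beans + hummus: intersection lies outside the first quadrant.
tempeh + strawberries: intersection lies outside the first quadrant.
tempeh + hummus: intersection lies outside the first quadrant.
strawberries + hummus: intersection lies outside the first quadrant.
So the least-cost plan costs $3.33.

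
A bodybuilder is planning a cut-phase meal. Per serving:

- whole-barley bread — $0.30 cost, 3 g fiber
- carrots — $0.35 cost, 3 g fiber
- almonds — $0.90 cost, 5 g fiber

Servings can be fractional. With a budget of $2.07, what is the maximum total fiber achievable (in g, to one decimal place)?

20.7 g

Fiber per dollar: whole-barley bread 10, carrots 8.571, almonds 5.556.
With no serving limits, spend the whole cost allowance on whole-barley bread: $2.07 / $0.30 × 3 g = 20.7 g.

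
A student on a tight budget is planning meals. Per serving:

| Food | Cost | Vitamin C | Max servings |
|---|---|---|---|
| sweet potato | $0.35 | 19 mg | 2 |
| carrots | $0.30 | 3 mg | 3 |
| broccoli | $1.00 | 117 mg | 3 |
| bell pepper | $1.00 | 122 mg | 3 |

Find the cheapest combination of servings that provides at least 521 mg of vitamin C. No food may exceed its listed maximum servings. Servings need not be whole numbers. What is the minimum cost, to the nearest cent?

$4.32

Cost per mg of vitamin C: bell pepper $0.0082, broccoli $0.0085, sweet potato $0.0184, carrots $0.1000.
Take 3 servings of bell pepper: +366.0 mg vitamin C for $3.00 (total $3.00, still need 155.0 mg).
Take 1.325 servings of broccoli: +155.0 mg vitamin C for $1.32 (total $4.32, still need 0.0 mg).
Greedy by cheapest-per-mg is optimal for a single linear constraint, so the minimum cost is $4.32.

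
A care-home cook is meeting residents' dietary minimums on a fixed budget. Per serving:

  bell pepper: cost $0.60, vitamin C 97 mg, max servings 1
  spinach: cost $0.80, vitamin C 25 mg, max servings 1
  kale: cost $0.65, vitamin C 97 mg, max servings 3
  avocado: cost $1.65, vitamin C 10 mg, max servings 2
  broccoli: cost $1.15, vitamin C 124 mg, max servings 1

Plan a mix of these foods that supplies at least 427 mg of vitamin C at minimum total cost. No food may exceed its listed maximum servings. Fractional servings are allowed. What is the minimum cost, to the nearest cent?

Cost per mg of vitamin C: bell pepper $0.0062, kale $0.0067, broccoli $0.0093, spinach $0.0320, avocado $0.1650.
Take 1 serving of bell pepper: +97.0 mg vitamin C for $0.60 (total $0.60, still need 330.0 mg).
Take 3 servings of kale: +291.0 mg vitamin C for $1.95 (total $2.55, still need 39.0 mg).
Take 0.3145 servings of broccoli: +39.0 mg vitamin C for $0.36 (total $2.91, still need 0.0 mg).
Filling from the cheapest source first is optimal under one linear minimum: $2.91.

$2.91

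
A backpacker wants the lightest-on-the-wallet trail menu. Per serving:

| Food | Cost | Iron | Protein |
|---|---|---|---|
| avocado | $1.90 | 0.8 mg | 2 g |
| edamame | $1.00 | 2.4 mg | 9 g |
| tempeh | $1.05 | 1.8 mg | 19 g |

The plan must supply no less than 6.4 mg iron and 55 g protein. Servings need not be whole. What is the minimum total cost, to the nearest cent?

$3.43

Minimising a linear cost over {iron ≥ 6.4, protein ≥ 55, servings ≥ 0} — the optimum is at a vertex, using one or two foods.
avocado only: max(6.4/0.8, 55/2) = 27.5 servings → $52.25.
edamame only: max(6.4/2.4, 55/9) = 6.111 servings → $6.11.
tempeh only: max(6.4/1.8, 55/19) = 3.556 servings → $3.73.
avocado + edamame: the both-tight solution has a negative serving — not a feasible corner.
avocado + tempeh with both tight: 1.948 servings and 2.69 servings → $6.53.
edamame + tempeh with both tight: 0.7687 servings and 2.531 servings → $3.43.
The minimum over all feasible corners is $3.43.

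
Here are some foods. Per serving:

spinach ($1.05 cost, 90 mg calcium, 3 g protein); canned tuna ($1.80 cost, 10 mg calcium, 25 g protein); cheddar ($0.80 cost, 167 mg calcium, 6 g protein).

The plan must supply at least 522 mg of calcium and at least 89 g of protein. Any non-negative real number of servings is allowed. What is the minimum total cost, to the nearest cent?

$7.50

spinach only: max(522/90, 89/3) = 29.67 servings → $31.15.
canned tuna only: max(522/10, 89/25) = 52.2 servings → $93.96.
cheddar only: max(522/167, 89/6) = 14.83 servings → $11.87.
spinach + canned tuna with both tight: 5.477 servings and 2.903 servings → $10.98.
spinach + cheddar: intersection lies outside the first quadrant.
canned tuna + cheddar with both tight: 2.851 servings and 2.955 servings → $7.50.
So the least-cost plan costs $7.50.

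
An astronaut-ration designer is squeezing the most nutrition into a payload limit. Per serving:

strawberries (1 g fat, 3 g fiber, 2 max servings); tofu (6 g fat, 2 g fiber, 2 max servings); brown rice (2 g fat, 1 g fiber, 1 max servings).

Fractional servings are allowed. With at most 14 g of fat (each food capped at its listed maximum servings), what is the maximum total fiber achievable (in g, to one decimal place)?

Fiber per g fat: strawberries 3, brown rice 0.5, tofu 0.3333.
Take 2 servings of strawberries: uses 2 g fat, +6.0 g fiber (running total 6.0 g).
Take 1 serving of brown rice: uses 2 g fat, +1.0 g fiber (running total 7.0 g).
Take 1.667 servings of tofu: uses 10 g fat, +3.3 g fiber (running total 10.3 g).
Greedy by best ratio exhausts the fat allowance optimally: 10.3 g.

10.3 g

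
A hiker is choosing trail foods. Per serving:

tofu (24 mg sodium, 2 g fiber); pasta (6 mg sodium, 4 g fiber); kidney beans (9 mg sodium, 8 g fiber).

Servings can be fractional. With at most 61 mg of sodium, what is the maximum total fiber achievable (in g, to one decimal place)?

54.2 g

Fiber per mg sodium: kidney beans 0.8889, pasta 0.6667, tofu 0.08333.
With no serving limits, spend the whole sodium allowance on kidney beans: 61 mg / 9 mg × 8 g = 54.2 g.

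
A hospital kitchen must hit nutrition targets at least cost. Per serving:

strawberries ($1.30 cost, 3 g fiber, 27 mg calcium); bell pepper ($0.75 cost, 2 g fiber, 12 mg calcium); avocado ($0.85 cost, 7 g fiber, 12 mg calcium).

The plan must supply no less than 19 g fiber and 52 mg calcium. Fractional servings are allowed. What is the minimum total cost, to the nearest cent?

With two linear requirements the optimum uses one or two foods; enumerate the corners.
strawberries only: max(19/3, 52/27) = 6.333 servings → $8.23.
bell pepper only: max(19/2, 52/12) = 9.5 servings → $7.12.
avocado only: max(19/7, 52/12) = 4.333 servings → $3.68.
strawberries + bell pepper with both targets exact would need a negative amount; discard.
strawberries + avocado with both tight: 0.8889 servings and 2.333 servings → $3.14.
bell pepper + avocado with both tight: 2.267 servings and 2.067 servings → $3.46.
The minimum over all feasible corners is $3.14.

$3.14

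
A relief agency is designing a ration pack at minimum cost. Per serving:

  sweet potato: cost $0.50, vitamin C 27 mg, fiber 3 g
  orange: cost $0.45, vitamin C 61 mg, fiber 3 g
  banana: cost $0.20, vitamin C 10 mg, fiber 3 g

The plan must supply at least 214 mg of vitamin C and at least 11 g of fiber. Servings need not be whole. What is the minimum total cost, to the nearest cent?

$1.60

sweet potato only: max(214/27, 11/3) = 7.926 servings → $3.96.
orange only: max(214/61, 11/3) = 3.667 servings → $1.65.
banana only: max(214/10, 11/3) = 21.4 servings → $4.28.
sweet potato + orange with both tight: 0.2843 servings and 3.382 servings → $1.66.
sweet potato + banana: the both-tight solution has a negative serving — not a feasible corner.
orange + banana with both tight: 3.477 servings and 0.1895 servings → $1.60.
Cheapest feasible corner: $1.60.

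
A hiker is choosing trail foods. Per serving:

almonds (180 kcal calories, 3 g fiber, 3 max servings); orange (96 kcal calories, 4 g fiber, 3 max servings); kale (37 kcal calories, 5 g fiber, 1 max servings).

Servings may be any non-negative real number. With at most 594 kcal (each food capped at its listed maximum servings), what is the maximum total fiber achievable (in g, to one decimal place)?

Fiber per kcal: kale 0.1351, orange 0.04167, almonds 0.01667.
Take 1 serving of kale: uses 37 kcal, +5.0 g fiber (running total 5.0 g).
Take 3 servings of orange: uses 288 kcal, +12.0 g fiber (running total 17.0 g).
Take 1.494 servings of almonds: uses 269 kcal, +4.5 g fiber (running total 21.5 g).
Filling greedily by fiber-per-kcal is optimal for one linear limit, giving 21.5 g.

21.5 g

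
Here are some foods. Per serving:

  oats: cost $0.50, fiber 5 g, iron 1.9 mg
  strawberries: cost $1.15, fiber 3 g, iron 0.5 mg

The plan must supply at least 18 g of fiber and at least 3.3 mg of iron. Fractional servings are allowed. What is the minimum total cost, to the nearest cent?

$1.80

This is a tiny linear program; its minimum lies at a vertex of the feasible set. List the vertices and price them.
oats only: max(18/5, 3.3/1.9) = 3.6 servings → $1.80.
strawberries only: max(18/3, 3.3/0.5) = 6.6 servings → $7.59.
oats + strawberries with both tight: 0.2812 servings and 5.531 servings → $6.50.
Cheapest feasible corner: $1.80.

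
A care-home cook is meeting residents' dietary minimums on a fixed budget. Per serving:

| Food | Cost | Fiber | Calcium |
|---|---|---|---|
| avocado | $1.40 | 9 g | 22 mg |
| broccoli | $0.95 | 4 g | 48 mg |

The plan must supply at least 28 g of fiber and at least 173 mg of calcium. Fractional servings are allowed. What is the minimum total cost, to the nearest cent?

A basic optimal solution has at most two foods positive. Try each food alone and each pair with both targets met exactly.
avocado only: max(28/9, 173/22) = 7.864 servings → $11.01.
broccoli only: max(28/4, 173/48) = 7 servings → $6.65.
avocado + broccoli with both tight: 1.895 servings and 2.735 servings → $5.25.
So the least-cost plan costs $5.25.

$5.25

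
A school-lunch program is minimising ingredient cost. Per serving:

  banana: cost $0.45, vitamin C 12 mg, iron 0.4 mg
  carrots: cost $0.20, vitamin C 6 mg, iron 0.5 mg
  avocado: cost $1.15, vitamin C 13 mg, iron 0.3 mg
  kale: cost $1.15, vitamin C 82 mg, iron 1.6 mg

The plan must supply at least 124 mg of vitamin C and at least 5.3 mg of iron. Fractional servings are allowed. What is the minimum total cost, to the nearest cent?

$2.61

The cheapest plan sits at a corner of the feasible region — with two constraints it uses at most two foods.
banana only: max(124/12, 5.3/0.4) = 13.25 servings → $5.96.
carrots only: max(124/6, 5.3/0.5) = 20.67 servings → $4.13.
avocado only: max(124/13, 5.3/0.3) = 17.67 servings → $20.32.
kale only: max(124/82, 5.3/1.6) = 3.312 servings → $3.81.
banana + carrots with both tight: 8.389 servings and 3.889 servings → $4.55.
banana + avocado with both targets exact would need a negative amount; discard.
banana + kale: the both-tight solution has a negative serving — not a feasible corner.
carrots + avocado with both tight: 6.745 servings and 6.426 servings → $8.74.
carrots + kale with both tight: 7.522 servings and 0.9618 servings → $2.61.
avocado + kale: intersection lies outside the first quadrant.
The minimum over all feasible corners is $2.61.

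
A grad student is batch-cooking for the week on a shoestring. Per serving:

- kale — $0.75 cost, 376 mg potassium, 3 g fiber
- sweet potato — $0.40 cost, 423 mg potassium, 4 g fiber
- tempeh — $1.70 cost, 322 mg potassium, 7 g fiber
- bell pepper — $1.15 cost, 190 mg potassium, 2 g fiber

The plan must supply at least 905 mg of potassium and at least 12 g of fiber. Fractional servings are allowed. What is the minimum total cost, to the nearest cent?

$1.20

With two linear requirements the optimum uses one or two foods; enumerate the corners.
kale only: max(905/376, 12/3) = 4 servings → $3.00.
sweet potato only: max(905/423, 12/4) = 3 servings → $1.20.
tempeh only: max(905/322, 12/7) = 2.811 servings → $4.78.
bell pepper only: max(905/190, 12/2) = 6 servings → $6.90.
kale + sweet potato with both targets exact would need a negative amount; discard.
kale + tempeh with both tight: 1.483 servings and 1.079 servings → $2.95.
kale + bell pepper: intersection lies outside the first quadrant.
sweet potato + tempeh with both tight: 1.477 servings and 0.8703 servings → $2.07.
sweet potato + bell pepper with both targets exact would need a negative amount; discard.
tempeh + bell pepper with both tight: 0.6851 servings and 3.602 servings → $5.31.
Cheapest feasible corner: $1.20.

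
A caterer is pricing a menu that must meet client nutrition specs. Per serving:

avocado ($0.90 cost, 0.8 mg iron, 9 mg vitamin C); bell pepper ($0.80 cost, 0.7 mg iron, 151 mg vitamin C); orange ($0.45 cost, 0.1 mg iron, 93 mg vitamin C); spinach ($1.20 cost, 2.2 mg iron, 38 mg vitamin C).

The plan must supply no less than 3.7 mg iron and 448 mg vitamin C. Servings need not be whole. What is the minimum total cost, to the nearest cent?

$3.17

avocado only: max(3.7/0.8, 448/9) = 49.78 servings → $44.80.
bell pepper only: max(3.7/0.7, 448/151) = 5.286 servings → $4.23.
orange only: max(3.7/0.1, 448/93) = 37 servings → $16.65.
spinach only: max(3.7/2.2, 448/38) = 11.79 servings → $14.15.
avocado + bell pepper with both tight: 2.141 servings and 2.839 servings → $4.20.
avocado + orange with both tight: 4.072 servings and 4.423 servings → $5.66.
avocado + spinach: the both-tight solution has a negative serving — not a feasible corner.
bell pepper + orange: the both-tight solution has a negative serving — not a feasible corner.
bell pepper + spinach with both tight: 2.765 servings and 0.802 servings → $3.17.
orange + spinach with both tight: 4.208 servings and 1.491 servings → $3.68.
Cheapest feasible corner: $3.17.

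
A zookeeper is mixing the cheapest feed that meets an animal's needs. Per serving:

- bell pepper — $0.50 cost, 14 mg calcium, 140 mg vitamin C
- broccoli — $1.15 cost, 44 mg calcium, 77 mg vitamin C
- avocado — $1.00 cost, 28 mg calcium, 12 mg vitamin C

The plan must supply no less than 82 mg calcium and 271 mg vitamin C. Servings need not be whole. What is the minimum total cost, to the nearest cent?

$2.29

A basic optimal solution has at most two foods positive. Try each food alone and each pair with both targets met exactly.
bell pepper only: max(82/14, 271/140) = 5.857 servings → $2.93.
broccoli only: max(82/44, 271/77) = 3.519 servings → $4.05.
avocado only: max(82/28, 271/12) = 22.58 servings → $22.58.
bell pepper + broccoli with both tight: 1.104 servings and 1.512 servings → $2.29.
bell pepper + avocado with both tight: 1.76 servings and 2.049 servings → $2.93.
broccoli + avocado: the both-tight solution has a negative serving — not a feasible corner.
Cheapest feasible corner: $2.29.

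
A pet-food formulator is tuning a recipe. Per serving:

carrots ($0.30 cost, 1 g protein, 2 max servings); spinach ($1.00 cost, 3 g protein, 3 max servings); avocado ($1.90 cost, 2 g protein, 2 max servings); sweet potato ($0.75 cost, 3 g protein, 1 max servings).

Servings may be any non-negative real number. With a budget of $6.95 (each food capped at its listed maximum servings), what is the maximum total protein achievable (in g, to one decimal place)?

16.7 g

Protein per dollar: sweet potato 4, carrots 3.333, spinach 3, avocado 1.053.
Take 1 serving of sweet potato: spends $0.75, +3.0 g protein (running total 3.0 g).
Take 2 servings of carrots: spends $0.60, +2.0 g protein (running total 5.0 g).
Take 3 servings of spinach: spends $3.00, +9.0 g protein (running total 14.0 g).
Take 1.368 servings of avocado: spends $2.60, +2.7 g protein (running total 16.7 g).
Greedy by best ratio exhausts the cost allowance optimally: 16.7 g.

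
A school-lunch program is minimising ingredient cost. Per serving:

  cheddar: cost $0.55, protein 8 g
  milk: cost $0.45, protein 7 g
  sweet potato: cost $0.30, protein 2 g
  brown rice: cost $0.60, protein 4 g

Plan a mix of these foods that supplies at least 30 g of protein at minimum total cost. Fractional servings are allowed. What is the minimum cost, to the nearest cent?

Cost per g of protein: milk $0.0643, cheddar $0.0688, sweet potato $0.1500, brown rice $0.1500.
With no serving limits, use only milk: 30 g / 7 g = 4.286 servings × $0.45 = $1.93.

$1.93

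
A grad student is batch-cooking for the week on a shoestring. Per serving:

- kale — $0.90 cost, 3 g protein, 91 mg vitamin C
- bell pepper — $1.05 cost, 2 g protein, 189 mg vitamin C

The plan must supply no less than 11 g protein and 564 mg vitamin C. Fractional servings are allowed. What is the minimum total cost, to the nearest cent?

$4.11

Compare the cost at each extreme point of the feasible region.
kale only: max(11/3, 564/91) = 6.198 servings → $5.58.
bell pepper only: max(11/2, 564/189) = 5.5 servings → $5.78.
kale + bell pepper with both tight: 2.47 servings and 1.795 servings → $4.11.
So the least-cost plan costs $4.11.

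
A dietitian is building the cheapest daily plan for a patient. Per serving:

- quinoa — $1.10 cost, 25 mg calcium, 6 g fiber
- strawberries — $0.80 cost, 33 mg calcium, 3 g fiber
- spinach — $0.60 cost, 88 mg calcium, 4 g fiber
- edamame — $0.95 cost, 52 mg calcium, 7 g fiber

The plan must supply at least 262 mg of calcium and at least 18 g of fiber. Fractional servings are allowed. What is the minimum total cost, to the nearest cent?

For a min-cost LP with two ≥-constraints, a basic feasible solution has at most two positive variables.
quinoa only: max(262/25, 18/6) = 10.48 servings → $11.53.
strawberries only: max(262/33, 18/3) = 7.939 servings → $6.35.
spinach only: max(262/88, 18/4) = 4.5 servings → $2.70.
edamame only: max(262/52, 18/7) = 5.038 servings → $4.79.
quinoa + strawberries: the both-tight solution has a negative serving — not a feasible corner.
quinoa + spinach with both tight: 1.252 servings and 2.621 servings → $2.95.
quinoa + edamame with both targets exact would need a negative amount; discard.
strawberries + spinach with both tight: 4.061 servings and 1.455 servings → $4.12.
strawberries + edamame: intersection lies outside the first quadrant.
spinach + edamame with both tight: 2.201 servings and 1.314 servings → $2.57.
The minimum over all feasible corners is $2.57.

$2.57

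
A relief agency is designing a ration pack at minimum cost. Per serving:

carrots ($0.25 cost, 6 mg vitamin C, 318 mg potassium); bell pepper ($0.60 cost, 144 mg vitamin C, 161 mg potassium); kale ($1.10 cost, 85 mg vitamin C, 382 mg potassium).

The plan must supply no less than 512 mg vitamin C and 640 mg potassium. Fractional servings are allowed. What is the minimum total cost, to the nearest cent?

This is a tiny linear program; its minimum lies at a vertex of the feasible set. List the vertices and price them.
carrots only: max(512/6, 640/318) = 85.33 servings → $21.33.
bell pepper only: max(512/144, 640/161) = 3.975 servings → $2.39.
kale only: max(512/85, 640/382) = 6.024 servings → $6.63.
carrots + bell pepper with both tight: 0.217 servings and 3.547 servings → $2.18.
carrots + kale: the both-tight solution has a negative serving — not a feasible corner.
bell pepper + kale with both tight: 3.417 servings and 0.2354 servings → $2.31.
So the least-cost plan costs $2.18.

$2.18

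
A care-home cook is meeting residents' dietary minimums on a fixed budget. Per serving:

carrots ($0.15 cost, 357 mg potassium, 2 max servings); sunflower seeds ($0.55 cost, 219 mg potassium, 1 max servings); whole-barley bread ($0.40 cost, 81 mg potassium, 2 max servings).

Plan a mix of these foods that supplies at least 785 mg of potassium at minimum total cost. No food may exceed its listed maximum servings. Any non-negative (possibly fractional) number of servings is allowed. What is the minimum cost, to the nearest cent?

Cost per mg of potassium: carrots $0.0004, sunflower seeds $0.0025, whole-barley bread $0.0049.
Take 2 servings of carrots: +714.0 mg potassium for $0.30 (total $0.30, still need 71.0 mg).
Take 0.3242 servings of sunflower seeds: +71.0 mg potassium for $0.18 (total $0.48, still need 0.0 mg).
Greedy by cheapest-per-mg is optimal for a single linear constraint, so the minimum cost is $0.48.

$0.48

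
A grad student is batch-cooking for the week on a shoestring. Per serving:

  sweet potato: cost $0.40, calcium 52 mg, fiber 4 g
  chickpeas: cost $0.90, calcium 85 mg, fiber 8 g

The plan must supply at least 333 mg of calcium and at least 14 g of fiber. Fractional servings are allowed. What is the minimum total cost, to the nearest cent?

This is a tiny linear program; its minimum lies at a vertex of the feasible set. List the vertices and price them.
sweet potato only: max(333/52, 14/4) = 6.404 servings → $2.56.
chickpeas only: max(333/85, 14/8) = 3.918 servings → $3.53.
sweet potato + chickpeas with both targets exact would need a negative amount; discard.
So the least-cost plan costs $2.56.

$2.56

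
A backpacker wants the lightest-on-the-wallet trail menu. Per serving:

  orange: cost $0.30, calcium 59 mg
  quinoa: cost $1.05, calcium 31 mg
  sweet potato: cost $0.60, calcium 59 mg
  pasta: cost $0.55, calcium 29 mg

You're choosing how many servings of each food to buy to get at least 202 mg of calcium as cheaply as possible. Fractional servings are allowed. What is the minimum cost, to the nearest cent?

$1.03

Cost per mg of calcium: orange $0.0051, sweet potato $0.0102, pasta $0.0190, quinoa $0.0339.
With no serving limits, use only orange: 202 mg / 59 mg = 3.424 servings × $0.30 = $1.03.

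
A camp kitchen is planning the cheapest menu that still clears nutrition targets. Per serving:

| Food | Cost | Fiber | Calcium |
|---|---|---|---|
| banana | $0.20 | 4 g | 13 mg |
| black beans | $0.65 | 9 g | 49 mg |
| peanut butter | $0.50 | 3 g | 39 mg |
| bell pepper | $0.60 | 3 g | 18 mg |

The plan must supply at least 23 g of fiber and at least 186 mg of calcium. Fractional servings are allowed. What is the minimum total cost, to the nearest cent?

Check every corner: each single food scaled to meet both minima, and each pair solved so both constraints bind.
banana only: max(23/4, 186/13) = 14.31 servings → $2.86.
black beans only: max(23/9, 186/49) = 3.796 servings → $2.47.
peanut butter only: max(23/3, 186/39) = 7.667 servings → $3.83.
bell pepper only: max(23/3, 186/18) = 10.33 servings → $6.20.
banana + black beans: the both-tight solution has a negative serving — not a feasible corner.
banana + peanut butter with both tight: 2.897 servings and 3.803 servings → $2.48.
banana + bell pepper: intersection lies outside the first quadrant.
black beans + peanut butter with both tight: 1.662 servings and 2.681 servings → $2.42.
black beans + bell pepper: intersection lies outside the first quadrant.
peanut butter + bell pepper with both tight: 2.286 servings and 5.381 servings → $4.37.
So the least-cost plan costs $2.42.

$2.42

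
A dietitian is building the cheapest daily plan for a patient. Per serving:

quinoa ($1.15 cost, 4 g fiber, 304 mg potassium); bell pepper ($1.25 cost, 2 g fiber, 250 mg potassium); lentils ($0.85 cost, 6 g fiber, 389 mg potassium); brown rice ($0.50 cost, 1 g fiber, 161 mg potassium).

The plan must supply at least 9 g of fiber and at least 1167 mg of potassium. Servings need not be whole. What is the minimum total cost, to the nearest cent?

quinoa only: max(9/4, 1167/304) = 3.839 servings → $4.41.
bell pepper only: max(9/2, 1167/250) = 4.668 servings → $5.83.
lentils only: max(9/6, 1167/389) = 3 servings → $2.55.
brown rice only: max(9/1, 1167/161) = 9 servings → $4.50.
quinoa + bell pepper: intersection lies outside the first quadrant.
quinoa + lentils with both targets exact would need a negative amount; discard.
quinoa + brown rice with both tight: 0.8294 servings and 5.682 servings → $3.79.
bell pepper + lentils: the both-tight solution has a negative serving — not a feasible corner.
bell pepper + brown rice with both tight: 3.917 servings and 1.167 servings → $5.48.
lentils + brown rice with both tight: 0.4887 servings and 6.068 servings → $3.45.
The minimum over all feasible corners is $2.55.

$2.55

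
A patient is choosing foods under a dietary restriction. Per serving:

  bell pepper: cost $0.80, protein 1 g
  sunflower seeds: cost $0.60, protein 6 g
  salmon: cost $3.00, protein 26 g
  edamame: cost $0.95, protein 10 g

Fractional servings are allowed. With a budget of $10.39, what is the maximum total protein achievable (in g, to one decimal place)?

109.4 g

Protein per dollar: edamame 10.53, sunflower seeds 10, salmon 8.667, bell pepper 1.25.
With no serving limits, spend the whole cost allowance on edamame: $10.39 / $0.95 × 10 g = 109.4 g.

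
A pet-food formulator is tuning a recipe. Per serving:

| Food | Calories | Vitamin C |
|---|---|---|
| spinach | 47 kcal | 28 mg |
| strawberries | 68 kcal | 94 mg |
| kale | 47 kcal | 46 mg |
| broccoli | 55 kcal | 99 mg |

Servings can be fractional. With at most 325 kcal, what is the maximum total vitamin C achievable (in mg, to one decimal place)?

585.0 mg

Vitamin C per kcal: broccoli 1.8, strawberries 1.382, kale 0.9787, spinach 0.5957.
With no serving limits, spend the whole calories allowance on broccoli: 325 kcal / 55 kcal × 99 mg = 585.0 mg.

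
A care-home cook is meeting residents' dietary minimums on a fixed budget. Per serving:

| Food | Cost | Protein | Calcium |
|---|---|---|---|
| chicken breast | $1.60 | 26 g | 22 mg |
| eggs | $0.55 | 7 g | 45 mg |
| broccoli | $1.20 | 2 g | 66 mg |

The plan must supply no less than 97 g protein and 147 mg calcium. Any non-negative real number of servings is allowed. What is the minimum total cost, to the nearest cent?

$6.17

Minimising a linear cost over {protein ≥ 97, calcium ≥ 147, servings ≥ 0} — the optimum is at a vertex, using one or two foods.
chicken breast only: max(97/26, 147/22) = 6.682 servings → $10.69.
eggs only: max(97/7, 147/45) = 13.86 servings → $7.62.
broccoli only: max(97/2, 147/66) = 48.5 servings → $58.20.
chicken breast + eggs with both tight: 3.283 servings and 1.661 servings → $6.17.
chicken breast + broccoli with both tight: 3.653 servings and 1.01 servings → $7.06.
eggs + broccoli with both targets exact would need a negative amount; discard.
The minimum over all feasible corners is $6.17.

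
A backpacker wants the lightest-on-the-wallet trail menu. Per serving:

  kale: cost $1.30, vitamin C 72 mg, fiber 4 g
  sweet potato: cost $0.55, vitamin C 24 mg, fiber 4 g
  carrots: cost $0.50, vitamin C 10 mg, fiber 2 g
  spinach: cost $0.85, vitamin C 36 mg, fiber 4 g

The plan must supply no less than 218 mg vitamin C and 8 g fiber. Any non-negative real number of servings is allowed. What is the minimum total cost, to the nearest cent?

Check every corner: each single food scaled to meet both minima, and each pair solved so both constraints bind.
kale only: max(218/72, 8/4) = 3.028 servings → $3.94.
sweet potato only: max(218/24, 8/4) = 9.083 servings → $5.00.
carrots only: max(218/10, 8/2) = 21.8 servings → $10.90.
spinach only: max(218/36, 8/4) = 6.056 servings → $5.15.
kale + sweet potato with both targets exact would need a negative amount; discard.
kale + carrots: the both-tight solution has a negative serving — not a feasible corner.
kale + spinach with both targets exact would need a negative amount; discard.
sweet potato + carrots: the both-tight solution has a negative serving — not a feasible corner.
sweet potato + spinach: intersection lies outside the first quadrant.
carrots + spinach with both targets exact would need a negative amount; discard.
So the least-cost plan costs $3.94.

$3.94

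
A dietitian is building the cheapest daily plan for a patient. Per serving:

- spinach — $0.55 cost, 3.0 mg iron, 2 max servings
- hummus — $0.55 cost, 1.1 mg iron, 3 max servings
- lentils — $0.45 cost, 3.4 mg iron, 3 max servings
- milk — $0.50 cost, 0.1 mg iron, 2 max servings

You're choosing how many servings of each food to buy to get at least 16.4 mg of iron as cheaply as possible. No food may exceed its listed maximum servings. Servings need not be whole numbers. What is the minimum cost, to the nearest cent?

Cost per mg of iron: lentils $0.1324, spinach $0.1833, hummus $0.5000, milk $5.0000.
Take 3 servings of lentils: +10.2 mg iron for $1.35 (total $1.35, still need 6.2 mg).
Take 2 servings of spinach: +6.0 mg iron for $1.10 (total $2.45, still need 0.2 mg).
Take 0.1818 servings of hummus: +0.2 mg iron for $0.10 (total $2.55, still need 0.0 mg).
Filling from the cheapest source first is optimal under one linear minimum: $2.55.

$2.55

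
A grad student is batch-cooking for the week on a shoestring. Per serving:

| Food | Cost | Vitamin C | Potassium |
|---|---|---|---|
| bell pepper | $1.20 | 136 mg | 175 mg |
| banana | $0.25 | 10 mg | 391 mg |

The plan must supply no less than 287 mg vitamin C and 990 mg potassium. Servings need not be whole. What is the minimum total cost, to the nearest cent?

$2.80

For a min-cost LP with two ≥-constraints, a basic feasible solution has at most two positive variables.
bell pepper only: max(287/136, 990/175) = 5.657 servings → $6.79.
banana only: max(287/10, 990/391) = 28.7 servings → $7.17.
bell pepper + banana with both tight: 1.99 servings and 1.641 servings → $2.80.
Cheapest feasible corner: $2.80.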